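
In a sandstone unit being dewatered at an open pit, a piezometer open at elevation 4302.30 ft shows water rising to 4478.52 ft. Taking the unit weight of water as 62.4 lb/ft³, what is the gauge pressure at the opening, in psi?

P ≈ 76.4 psi

Pressure head ψ = h − z = 4478.52 − 4302.30 = 176.22 ft.
P = γ·ψ / 144 = 62.4 × 176.22 / 144 = 76.4 psi.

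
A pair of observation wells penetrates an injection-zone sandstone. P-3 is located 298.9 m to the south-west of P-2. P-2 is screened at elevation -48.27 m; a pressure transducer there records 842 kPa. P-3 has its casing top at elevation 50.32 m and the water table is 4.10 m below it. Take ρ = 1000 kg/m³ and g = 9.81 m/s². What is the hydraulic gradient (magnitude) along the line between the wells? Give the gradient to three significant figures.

Pressure head at P-2: ψ = P/(ρg) = 842×1000 / (1000 × 9.81) = 85.83 m.
Total head at P-2: h = z + ψ = -48.27 + 85.83 = 37.56 m.
Total head at P-3: h = 50.32 − 4.10 = 46.22 m.
Head difference: h(P-2) − h(P-3) = 37.56 − 46.22 = -8.66 m.
Hydraulic gradient: i = |Δh| / L = 8.66 / 298.9 = 0.0290.

i ≈ 0.0290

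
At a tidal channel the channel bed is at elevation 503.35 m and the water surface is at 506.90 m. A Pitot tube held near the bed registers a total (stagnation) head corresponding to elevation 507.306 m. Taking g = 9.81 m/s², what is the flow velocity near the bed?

v ≈ 2.82 m/s

Near the bed, under hydrostatic conditions, the piezometric head (z + ψ) equals the free-surface elevation, 506.90 m.
Velocity head = total − piezometric = 507.306 − 506.90 = 0.406 m.
v = √(2g·h_v) = √(2 × 9.81 × 0.406) = 2.82 m/s.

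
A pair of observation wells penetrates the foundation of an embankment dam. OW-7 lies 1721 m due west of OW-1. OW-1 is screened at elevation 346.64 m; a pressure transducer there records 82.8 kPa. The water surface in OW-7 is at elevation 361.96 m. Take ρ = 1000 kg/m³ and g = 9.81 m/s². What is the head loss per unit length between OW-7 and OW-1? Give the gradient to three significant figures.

i ≈ 0.00400 m/m

Pressure head at OW-1: ψ = P/(ρg) = 82.8×1000 / (1000 × 9.81) = 8.44 m.
Total head at OW-1: h = z + ψ = 346.64 + 8.44 = 355.08 m.
Total head at OW-7: h = 361.96 m (water level in the piezometer is the total head).
Head difference: h(OW-1) − h(OW-7) = 355.08 − 361.96 = -6.88 m.
Hydraulic gradient: i = |Δh| / L = 6.88 / 1721 = 0.00400.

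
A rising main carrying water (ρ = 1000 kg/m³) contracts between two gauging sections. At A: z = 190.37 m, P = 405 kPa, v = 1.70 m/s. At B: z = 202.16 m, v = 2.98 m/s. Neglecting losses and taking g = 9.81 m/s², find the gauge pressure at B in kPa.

Pressure head at A: ψ₁ = P₁/(ρg) = 405×1000 / (1000 × 9.81) = 41.28 m.
Velocity heads: v₁²/2g = 1.70²/19.62 = 0.147 m; v₂²/2g = 2.98²/19.62 = 0.453 m.
Total head H = z₁ + ψ₁ + v₁²/2g = 190.37 + 41.28 + 0.147 = 231.80 m.
ψ₂ = H − z₂ − v₂²/2g = 231.80 − 202.16 − 0.453 = 29.19 m.
P₂ = ρgψ₂ = 1000 × 9.81 × 29.19 ≈ 286 kPa.

P₂ ≈ 286 kPa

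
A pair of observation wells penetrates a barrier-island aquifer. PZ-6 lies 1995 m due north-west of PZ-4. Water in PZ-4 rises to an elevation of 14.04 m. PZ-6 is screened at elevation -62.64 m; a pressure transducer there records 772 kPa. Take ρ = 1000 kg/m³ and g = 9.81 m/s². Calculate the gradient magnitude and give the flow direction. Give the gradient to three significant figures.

i ≈ 0.00101; groundwater flows toward the south-east

Total head at PZ-4: h = 14.04 m (water level in the piezometer is the total head).
Pressure head at PZ-6: ψ = P/(ρg) = 772×1000 / (1000 × 9.81) = 78.70 m.
Total head at PZ-6: h = z + ψ = -62.64 + 78.70 = 16.06 m.
Head difference: h(PZ-4) − h(PZ-6) = 14.04 − 16.06 = -2.02 m.
Hydraulic gradient: i = |Δh| / L = 2.02 / 1995 = 0.00101.
Flow is from higher to lower head: from PZ-6 toward PZ-4, i.e. toward the south-east.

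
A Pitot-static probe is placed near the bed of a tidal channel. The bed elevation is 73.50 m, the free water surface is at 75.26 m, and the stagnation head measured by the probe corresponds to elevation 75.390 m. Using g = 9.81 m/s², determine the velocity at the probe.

Near the bed, under hydrostatic conditions, the piezometric head (z + ψ) equals the free-surface elevation, 75.26 m.
Velocity head = total − piezometric = 75.390 − 75.26 = 0.130 m.
v = √(2g·h_v) = √(2 × 9.81 × 0.130) = 1.60 m/s.

v ≈ 1.60 m/s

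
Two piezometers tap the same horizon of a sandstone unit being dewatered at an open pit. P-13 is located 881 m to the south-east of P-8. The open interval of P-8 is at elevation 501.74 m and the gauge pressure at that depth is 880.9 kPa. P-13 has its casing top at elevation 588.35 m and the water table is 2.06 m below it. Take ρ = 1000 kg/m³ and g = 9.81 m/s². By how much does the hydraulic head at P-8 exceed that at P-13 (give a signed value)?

Δh ≈ 5.25 m

Pressure head at P-8: ψ = P/(ρg) = 880.9×1000 / (1000 × 9.81) = 89.80 m.
Total head at P-8: h = z + ψ = 501.74 + 89.80 = 591.54 m.
Total head at P-13: h = 588.35 − 2.06 = 586.29 m.
Head difference: h(P-8) − h(P-13) = 591.54 − 586.29 = 5.25 m.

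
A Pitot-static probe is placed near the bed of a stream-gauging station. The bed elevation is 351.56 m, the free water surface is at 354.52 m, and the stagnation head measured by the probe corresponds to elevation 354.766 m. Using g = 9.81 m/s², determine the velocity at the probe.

v ≈ 2.20 m/s

Near the bed, under hydrostatic conditions, the piezometric head (z + ψ) equals the free-surface elevation, 354.52 m.
Velocity head = total − piezometric = 354.766 − 354.52 = 0.246 m.
v = √(2g·h_v) = √(2 × 9.81 × 0.246) = 2.20 m/s.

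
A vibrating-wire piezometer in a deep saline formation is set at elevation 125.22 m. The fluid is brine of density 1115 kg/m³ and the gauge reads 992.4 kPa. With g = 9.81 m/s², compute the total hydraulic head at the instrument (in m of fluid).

ψ = P/(ρg) = 992.4×1000 / (1115 × 9.81) = 90.73 m.
h = z + ψ = 125.22 + 90.73 = 215.95 m.

h ≈ 215.95 m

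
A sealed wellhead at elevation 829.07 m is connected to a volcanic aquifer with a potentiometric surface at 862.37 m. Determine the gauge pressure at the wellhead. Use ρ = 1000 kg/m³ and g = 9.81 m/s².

P ≈ 327 kPa

Head above the cap: Δh = 862.37 − 829.07 = 33.30 m.
P = ρgΔh = 1000 × 9.81 × 33.30 = 326673 Pa ≈ 327 kPa.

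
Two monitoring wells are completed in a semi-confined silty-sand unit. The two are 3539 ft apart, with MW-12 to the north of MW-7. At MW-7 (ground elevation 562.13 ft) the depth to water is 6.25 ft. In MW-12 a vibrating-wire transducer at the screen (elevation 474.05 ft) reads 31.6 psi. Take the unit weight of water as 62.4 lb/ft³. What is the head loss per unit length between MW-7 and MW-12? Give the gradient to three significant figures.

i ≈ 0.00252 ft/ft

Total head at MW-7: h = 562.13 − 6.25 = 555.88 ft.
Pressure head at MW-12: ψ = 144·P/γ = 144 × 31.6 / 62.4 = 72.92 ft.
Total head at MW-12: h = z + ψ = 474.05 + 72.92 = 546.97 ft.
Head difference: h(MW-7) − h(MW-12) = 555.88 − 546.97 = 8.91 ft.
Hydraulic gradient: i = |Δh| / L = 8.91 / 3539 = 0.00252.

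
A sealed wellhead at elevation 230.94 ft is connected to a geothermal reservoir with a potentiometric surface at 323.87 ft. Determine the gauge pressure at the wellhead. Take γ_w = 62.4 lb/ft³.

P ≈ 40.3 psi

Head above the cap: Δh = 323.87 − 230.94 = 92.93 ft.
P = γΔh/144 = 62.4 × 92.93 / 144 = 40.3 psi.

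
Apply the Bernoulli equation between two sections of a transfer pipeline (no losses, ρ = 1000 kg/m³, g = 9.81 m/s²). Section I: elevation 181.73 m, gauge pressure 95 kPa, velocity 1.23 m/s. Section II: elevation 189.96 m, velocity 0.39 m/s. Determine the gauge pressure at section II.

P₂ ≈ 14.9 kPa

Pressure head at I: ψ₁ = P₁/(ρg) = 95×1000 / (1000 × 9.81) = 9.68 m.
Velocity heads: v₁²/2g = 1.23²/19.62 = 0.077 m; v₂²/2g = 0.39²/19.62 = 0.008 m.
Total head H = z₁ + ψ₁ + v₁²/2g = 181.73 + 9.68 + 0.077 = 191.49 m.
ψ₂ = H − z₂ − v₂²/2g = 191.49 − 189.96 − 0.008 = 1.52 m.
P₂ = ρgψ₂ = 1000 × 9.81 × 1.52 ≈ 14.9 kPa.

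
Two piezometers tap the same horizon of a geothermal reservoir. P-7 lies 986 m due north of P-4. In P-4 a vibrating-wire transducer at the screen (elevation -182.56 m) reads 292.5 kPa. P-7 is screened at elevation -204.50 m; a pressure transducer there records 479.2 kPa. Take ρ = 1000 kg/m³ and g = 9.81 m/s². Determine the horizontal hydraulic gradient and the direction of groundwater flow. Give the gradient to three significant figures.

Pressure head at P-4: ψ = P/(ρg) = 292.5×1000 / (1000 × 9.81) = 29.82 m.
Total head at P-4: h = z + ψ = -182.56 + 29.82 = -152.74 m.
Pressure head at P-7: ψ = P/(ρg) = 479.2×1000 / (1000 × 9.81) = 48.85 m.
Total head at P-7: h = z + ψ = -204.50 + 48.85 = -155.65 m.
Head difference: h(P-4) − h(P-7) = -152.74 − (-155.65) = 2.91 m.
Hydraulic gradient: i = |Δh| / L = 2.91 / 986 = 0.00295.
Flow is from higher to lower head: from P-4 toward P-7, i.e. toward the north.

i ≈ 0.00295; groundwater flows toward the north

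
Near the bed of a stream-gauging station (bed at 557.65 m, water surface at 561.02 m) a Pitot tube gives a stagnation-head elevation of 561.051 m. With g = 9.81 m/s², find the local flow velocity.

v ≈ 0.780 m/s

Near the bed, under hydrostatic conditions, the piezometric head (z + ψ) equals the free-surface elevation, 561.02 m.
Velocity head = total − piezometric = 561.051 − 561.02 = 0.031 m.
v = √(2g·h_v) = √(2 × 9.81 × 0.031) = 0.780 m/s.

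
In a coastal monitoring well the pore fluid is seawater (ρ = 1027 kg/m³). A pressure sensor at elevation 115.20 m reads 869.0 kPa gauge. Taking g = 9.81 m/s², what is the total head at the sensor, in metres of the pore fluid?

ψ = P/(ρg) = 869.0×1000 / (1027 × 9.81) = 86.25 m.
h = z + ψ = 115.20 + 86.25 = 201.45 m.

h ≈ 201.45 m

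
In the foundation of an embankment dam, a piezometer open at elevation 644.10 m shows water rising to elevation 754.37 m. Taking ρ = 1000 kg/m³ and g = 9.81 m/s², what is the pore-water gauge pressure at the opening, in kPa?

P ≈ 1080 kPa

Pressure head ψ = h − z = 754.37 − 644.10 = 110.27 m.
P = ρgψ = 1000 × 9.81 × 110.27 = 1081749 Pa ≈ 1080 kPa.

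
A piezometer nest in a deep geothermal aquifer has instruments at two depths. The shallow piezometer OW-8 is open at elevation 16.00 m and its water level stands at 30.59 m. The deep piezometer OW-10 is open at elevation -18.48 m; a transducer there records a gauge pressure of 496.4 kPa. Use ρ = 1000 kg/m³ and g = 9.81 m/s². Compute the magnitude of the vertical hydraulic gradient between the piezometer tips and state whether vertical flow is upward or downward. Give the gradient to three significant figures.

|i_v| ≈ 0.0444; vertical flow is upward

Total head at OW-8: h = 30.59 m (water level in the standpipe).
Pressure head at OW-10: ψ = P/(ρg) = 496.4×1000 / (1000 × 9.81) = 50.60 m.
Total head at OW-10: h = z + ψ = -18.48 + 50.60 = 32.12 m.
Δh = h(OW-8) − h(OW-10) = 30.59 − 32.12 = -1.53 m.
Vertical separation Δz = 16.00 − (-18.48) = 34.48 m.
|i_v| = |Δh| / Δz = 1.53 / 34.48 = 0.0444.
Head is higher in the deep piezometer, so vertical flow is upward (discharge condition).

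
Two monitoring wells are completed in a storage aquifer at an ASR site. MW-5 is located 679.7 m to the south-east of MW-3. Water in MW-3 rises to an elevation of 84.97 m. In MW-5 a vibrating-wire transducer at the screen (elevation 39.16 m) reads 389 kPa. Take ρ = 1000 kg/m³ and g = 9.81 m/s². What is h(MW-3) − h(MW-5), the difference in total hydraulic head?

Δh ≈ 6.16 m

Total head at MW-3: h = 84.97 m (water level in the piezometer is the total head).
Pressure head at MW-5: ψ = P/(ρg) = 389×1000 / (1000 × 9.81) = 39.65 m.
Total head at MW-5: h = z + ψ = 39.16 + 39.65 = 78.81 m.
Head difference: h(MW-3) − h(MW-5) = 84.97 − 78.81 = 6.16 m.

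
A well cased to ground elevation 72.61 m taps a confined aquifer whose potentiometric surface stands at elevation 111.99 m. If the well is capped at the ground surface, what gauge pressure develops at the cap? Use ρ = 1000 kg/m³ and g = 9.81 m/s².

P ≈ 386 kPa

Head above the cap: Δh = 111.99 − 72.61 = 39.38 m.
P = ρgΔh = 1000 × 9.81 × 39.38 = 386318 Pa ≈ 386 kPa.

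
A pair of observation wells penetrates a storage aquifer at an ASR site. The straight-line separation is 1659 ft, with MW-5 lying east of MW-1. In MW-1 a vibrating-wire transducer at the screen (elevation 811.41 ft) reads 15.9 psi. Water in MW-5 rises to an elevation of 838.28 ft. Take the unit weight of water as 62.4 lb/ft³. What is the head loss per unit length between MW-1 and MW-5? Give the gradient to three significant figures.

i ≈ 0.00592 ft/ft

Pressure head at MW-1: ψ = 144·P/γ = 144 × 15.9 / 62.4 = 36.69 ft.
Total head at MW-1: h = z + ψ = 811.41 + 36.69 = 848.10 ft.
Total head at MW-5: h = 838.28 ft (water level in the piezometer is the total head).
Head difference: h(MW-1) − h(MW-5) = 848.10 − 838.28 = 9.82 ft.
Hydraulic gradient: i = |Δh| / L = 9.82 / 1659 = 0.00592.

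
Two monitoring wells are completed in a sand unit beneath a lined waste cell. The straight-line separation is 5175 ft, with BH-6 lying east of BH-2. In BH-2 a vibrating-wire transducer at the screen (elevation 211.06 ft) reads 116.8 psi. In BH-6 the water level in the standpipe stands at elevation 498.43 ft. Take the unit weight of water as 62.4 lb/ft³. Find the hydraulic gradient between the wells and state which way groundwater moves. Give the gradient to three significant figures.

Pressure head at BH-2: ψ = 144·P/γ = 144 × 116.8 / 62.4 = 269.54 ft.
Total head at BH-2: h = z + ψ = 211.06 + 269.54 = 480.60 ft.
Total head at BH-6: h = 498.43 ft (water level in the piezometer is the total head).
Head difference: h(BH-2) − h(BH-6) = 480.60 − 498.43 = -17.83 ft.
Hydraulic gradient: i = |Δh| / L = 17.83 / 5175 = 0.00345.
Flow is from higher to lower head: from BH-6 toward BH-2, i.e. toward the west.

i ≈ 0.00345; groundwater flows toward the west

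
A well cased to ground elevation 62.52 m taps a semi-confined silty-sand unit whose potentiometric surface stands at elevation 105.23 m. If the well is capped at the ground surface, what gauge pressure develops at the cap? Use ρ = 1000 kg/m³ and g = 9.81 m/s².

P ≈ 419 kPa

Head above the cap: Δh = 105.23 − 62.52 = 42.71 m.
P = ρgΔh = 1000 × 9.81 × 42.71 = 418985 Pa ≈ 419 kPa.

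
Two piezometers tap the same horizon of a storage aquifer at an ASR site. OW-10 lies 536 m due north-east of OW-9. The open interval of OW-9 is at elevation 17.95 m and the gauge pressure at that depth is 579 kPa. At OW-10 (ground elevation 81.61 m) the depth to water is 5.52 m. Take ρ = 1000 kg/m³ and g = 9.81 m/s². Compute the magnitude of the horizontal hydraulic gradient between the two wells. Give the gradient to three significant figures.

i ≈ 0.00164

Pressure head at OW-9: ψ = P/(ρg) = 579×1000 / (1000 × 9.81) = 59.02 m.
Total head at OW-9: h = z + ψ = 17.95 + 59.02 = 76.97 m.
Total head at OW-10: h = 81.61 − 5.52 = 76.09 m.
Head difference: h(OW-9) − h(OW-10) = 76.97 − 76.09 = 0.88 m.
Hydraulic gradient: i = |Δh| / L = 0.88 / 536 = 0.00164.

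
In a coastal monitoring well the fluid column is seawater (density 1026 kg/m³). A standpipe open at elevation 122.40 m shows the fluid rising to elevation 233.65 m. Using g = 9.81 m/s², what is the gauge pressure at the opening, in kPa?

P ≈ 1120 kPa

Pressure head ψ = h − z = 233.65 − 122.40 = 111.25 m.
P = ρgψ = 1026 × 9.81 × 111.25 = 1119738 Pa ≈ 1120 kPa.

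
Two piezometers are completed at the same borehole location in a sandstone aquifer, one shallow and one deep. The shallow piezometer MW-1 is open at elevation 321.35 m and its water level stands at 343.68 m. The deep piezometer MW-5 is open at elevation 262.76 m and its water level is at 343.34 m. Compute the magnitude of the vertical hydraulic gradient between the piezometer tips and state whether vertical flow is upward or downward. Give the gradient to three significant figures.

|i_v| ≈ 0.00580; vertical flow is downward

Total head at MW-1: h = 343.68 m (water level in the standpipe).
Total head at MW-5: h = 343.34 m.
Δh = h(MW-1) − h(MW-5) = 343.68 − 343.34 = 0.34 m.
Vertical separation Δz = 321.35 − 262.76 = 58.59 m.
|i_v| = |Δh| / Δz = 0.34 / 58.59 = 0.00580.
Head is higher in the shallow piezometer, so vertical flow is downward (recharge condition).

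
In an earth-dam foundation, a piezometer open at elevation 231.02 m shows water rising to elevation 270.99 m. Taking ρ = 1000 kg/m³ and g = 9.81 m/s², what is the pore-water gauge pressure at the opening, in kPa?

P ≈ 392 kPa

Pressure head ψ = h − z = 270.99 − 231.02 = 39.97 m.
P = ρgψ = 1000 × 9.81 × 39.97 = 392106 Pa ≈ 392 kPa.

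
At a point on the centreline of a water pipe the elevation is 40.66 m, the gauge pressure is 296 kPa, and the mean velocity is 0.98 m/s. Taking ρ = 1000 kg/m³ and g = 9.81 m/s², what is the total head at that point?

Pressure head ψ = P/(ρg) = 296×1000 / (1000 × 9.81) = 30.17 m.
Velocity head = v²/(2g) = 0.98² / (2 × 9.81) = 0.049 m.
h = z + ψ + v²/(2g) = 40.66 + 30.17 + 0.049 = 70.88 m.

h ≈ 70.88 m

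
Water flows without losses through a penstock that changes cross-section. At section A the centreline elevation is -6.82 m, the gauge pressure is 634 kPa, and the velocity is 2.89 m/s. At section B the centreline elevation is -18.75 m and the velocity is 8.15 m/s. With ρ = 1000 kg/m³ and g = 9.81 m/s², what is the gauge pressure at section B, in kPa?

Pressure head at A: ψ₁ = P₁/(ρg) = 634×1000 / (1000 × 9.81) = 64.63 m.
Velocity heads: v₁²/2g = 2.89²/19.62 = 0.426 m; v₂²/2g = 8.15²/19.62 = 3.385 m.
Total head H = z₁ + ψ₁ + v₁²/2g = -6.82 + 64.63 + 0.426 = 58.24 m.
ψ₂ = H − z₂ − v₂²/2g = 58.24 − (-18.75) − 3.385 = 73.61 m.
P₂ = ρgψ₂ = 1000 × 9.81 × 73.61 ≈ 722 kPa.

P₂ ≈ 722 kPa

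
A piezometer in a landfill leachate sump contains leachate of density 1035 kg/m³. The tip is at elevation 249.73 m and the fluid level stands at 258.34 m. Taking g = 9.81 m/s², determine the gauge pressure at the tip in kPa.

P ≈ 87.4 kPa

Pressure head ψ = h − z = 258.34 − 249.73 = 8.61 m.
P = ρgψ = 1035 × 9.81 × 8.61 = 87420 Pa ≈ 87.4 kPa.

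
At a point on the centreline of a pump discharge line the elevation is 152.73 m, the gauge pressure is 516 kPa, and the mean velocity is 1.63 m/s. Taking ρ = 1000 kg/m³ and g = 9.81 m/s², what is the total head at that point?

h ≈ 205.46 m

Pressure head ψ = P/(ρg) = 516×1000 / (1000 × 9.81) = 52.60 m.
Velocity head = v²/(2g) = 1.63² / (2 × 9.81) = 0.135 m.
h = z + ψ + v²/(2g) = 152.73 + 52.60 + 0.135 = 205.46 m.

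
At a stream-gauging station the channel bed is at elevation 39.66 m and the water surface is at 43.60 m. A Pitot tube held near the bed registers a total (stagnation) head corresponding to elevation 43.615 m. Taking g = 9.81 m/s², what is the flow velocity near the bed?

Near the bed, under hydrostatic conditions, the piezometric head (z + ψ) equals the free-surface elevation, 43.60 m.
Velocity head = total − piezometric = 43.615 − 43.60 = 0.015 m.
v = √(2g·h_v) = √(2 × 9.81 × 0.015) = 0.542 m/s.

v ≈ 0.542 m/s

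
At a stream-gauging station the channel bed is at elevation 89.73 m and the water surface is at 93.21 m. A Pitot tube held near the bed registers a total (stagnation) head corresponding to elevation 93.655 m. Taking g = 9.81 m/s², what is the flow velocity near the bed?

Near the bed, under hydrostatic conditions, the piezometric head (z + ψ) equals the free-surface elevation, 93.21 m.
Velocity head = total − piezometric = 93.655 − 93.21 = 0.445 m.
v = √(2g·h_v) = √(2 × 9.81 × 0.445) = 2.95 m/s.

v ≈ 2.95 m/s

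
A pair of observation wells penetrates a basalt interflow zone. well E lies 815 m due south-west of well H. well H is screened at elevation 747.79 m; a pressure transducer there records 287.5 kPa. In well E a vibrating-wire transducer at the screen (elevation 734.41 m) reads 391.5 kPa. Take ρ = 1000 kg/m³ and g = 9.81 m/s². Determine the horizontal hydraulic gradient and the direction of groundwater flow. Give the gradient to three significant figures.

i ≈ 0.00341; groundwater flows toward the south-west

Pressure head at well H: ψ = P/(ρg) = 287.5×1000 / (1000 × 9.81) = 29.31 m.
Total head at well H: h = z + ψ = 747.79 + 29.31 = 777.10 m.
Pressure head at well E: ψ = P/(ρg) = 391.5×1000 / (1000 × 9.81) = 39.91 m.
Total head at well E: h = z + ψ = 734.41 + 39.91 = 774.32 m.
Head difference: h(well H) − h(well E) = 777.10 − 774.32 = 2.78 m.
Hydraulic gradient: i = |Δh| / L = 2.78 / 815 = 0.00341.
Flow is from higher to lower head: from well H toward well E, i.e. toward the south-west.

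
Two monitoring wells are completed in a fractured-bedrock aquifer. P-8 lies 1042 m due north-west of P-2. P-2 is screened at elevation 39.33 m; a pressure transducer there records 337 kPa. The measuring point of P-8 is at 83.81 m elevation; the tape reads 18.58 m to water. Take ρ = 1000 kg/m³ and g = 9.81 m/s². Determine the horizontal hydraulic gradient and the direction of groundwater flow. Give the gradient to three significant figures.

Pressure head at P-2: ψ = P/(ρg) = 337×1000 / (1000 × 9.81) = 34.35 m.
Total head at P-2: h = z + ψ = 39.33 + 34.35 = 73.68 m.
Total head at P-8: h = 83.81 − 18.58 = 65.23 m.
Head difference: h(P-2) − h(P-8) = 73.68 − 65.23 = 8.45 m.
Hydraulic gradient: i = |Δh| / L = 8.45 / 1042 = 0.00811.
Flow is from higher to lower head: from P-2 toward P-8, i.e. toward the north-west.

i ≈ 0.00811; groundwater flows toward the north-west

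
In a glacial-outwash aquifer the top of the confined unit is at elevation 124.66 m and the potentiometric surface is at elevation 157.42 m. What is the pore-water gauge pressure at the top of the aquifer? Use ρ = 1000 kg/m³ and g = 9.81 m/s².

P ≈ 321 kPa

Pressure head at the aquifer top: ψ = h − z = 157.42 − 124.66 = 32.76 m.
P = ρgψ = 1000 × 9.81 × 32.76 = 321376 Pa ≈ 321 kPa.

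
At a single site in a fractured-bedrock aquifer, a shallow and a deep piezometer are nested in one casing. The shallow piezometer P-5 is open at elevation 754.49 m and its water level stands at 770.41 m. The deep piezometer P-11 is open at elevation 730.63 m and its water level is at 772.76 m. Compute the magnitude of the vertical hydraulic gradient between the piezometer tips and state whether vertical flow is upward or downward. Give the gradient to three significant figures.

Total head at P-5: h = 770.41 m (water level in the standpipe).
Total head at P-11: h = 772.76 m.
Δh = h(P-5) − h(P-11) = 770.41 − 772.76 = -2.35 m.
Vertical separation Δz = 754.49 − 730.63 = 23.86 m.
|i_v| = |Δh| / Δz = 2.35 / 23.86 = 0.0985.
Head is higher in the deep piezometer, so vertical flow is upward (discharge condition).

|i_v| ≈ 0.0985; vertical flow is upward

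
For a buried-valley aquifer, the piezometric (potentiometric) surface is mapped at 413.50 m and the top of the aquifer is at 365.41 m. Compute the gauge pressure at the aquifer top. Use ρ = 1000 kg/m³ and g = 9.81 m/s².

P ≈ 472 kPa

Pressure head at the aquifer top: ψ = h − z = 413.50 − 365.41 = 48.09 m.
P = ρgψ = 1000 × 9.81 × 48.09 = 471763 Pa ≈ 472 kPa.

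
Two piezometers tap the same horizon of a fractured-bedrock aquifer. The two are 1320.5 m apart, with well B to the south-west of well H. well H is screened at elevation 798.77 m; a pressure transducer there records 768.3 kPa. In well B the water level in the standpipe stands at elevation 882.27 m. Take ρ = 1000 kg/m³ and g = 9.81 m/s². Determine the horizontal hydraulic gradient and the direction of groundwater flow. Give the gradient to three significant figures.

i ≈ 0.00392; groundwater flows toward the north-east

Pressure head at well H: ψ = P/(ρg) = 768.3×1000 / (1000 × 9.81) = 78.32 m.
Total head at well H: h = z + ψ = 798.77 + 78.32 = 877.09 m.
Total head at well B: h = 882.27 m (water level in the piezometer is the total head).
Head difference: h(well H) − h(well B) = 877.09 − 882.27 = -5.18 m.
Hydraulic gradient: i = |Δh| / L = 5.18 / 1320.5 = 0.00392.
Flow is from higher to lower head: from well B toward well H, i.e. toward the north-east.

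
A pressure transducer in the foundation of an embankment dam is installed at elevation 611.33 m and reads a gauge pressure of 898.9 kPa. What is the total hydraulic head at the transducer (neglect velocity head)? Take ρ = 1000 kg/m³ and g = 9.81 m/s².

ψ = P/(ρg) = 898.9×1000 / (1000 × 9.81) = 91.63 m.
h = z + ψ = 611.33 + 91.63 = 702.96 m.

h ≈ 702.96 m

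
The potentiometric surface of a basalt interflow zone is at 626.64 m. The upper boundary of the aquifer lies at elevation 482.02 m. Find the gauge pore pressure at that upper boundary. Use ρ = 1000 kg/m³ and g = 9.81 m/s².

P ≈ 1420 kPa

Pressure head at the aquifer top: ψ = h − z = 626.64 − 482.02 = 144.62 m.
P = ρgψ = 1000 × 9.81 × 144.62 = 1418722 Pa ≈ 1420 kPa.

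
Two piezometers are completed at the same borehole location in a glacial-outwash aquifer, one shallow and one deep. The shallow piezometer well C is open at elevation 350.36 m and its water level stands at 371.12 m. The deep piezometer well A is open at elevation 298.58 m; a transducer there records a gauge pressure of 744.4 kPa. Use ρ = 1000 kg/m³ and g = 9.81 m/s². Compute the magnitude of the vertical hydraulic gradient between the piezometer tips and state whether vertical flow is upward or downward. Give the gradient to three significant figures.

Total head at well C: h = 371.12 m (water level in the standpipe).
Pressure head at well A: ψ = P/(ρg) = 744.4×1000 / (1000 × 9.81) = 75.88 m.
Total head at well A: h = z + ψ = 298.58 + 75.88 = 374.46 m.
Δh = h(well C) − h(well A) = 371.12 − 374.46 = -3.34 m.
Vertical separation Δz = 350.36 − 298.58 = 51.78 m.
|i_v| = |Δh| / Δz = 3.34 / 51.78 = 0.0645.
Head is higher in the deep piezometer, so vertical flow is upward (discharge condition).

|i_v| ≈ 0.0645; vertical flow is upward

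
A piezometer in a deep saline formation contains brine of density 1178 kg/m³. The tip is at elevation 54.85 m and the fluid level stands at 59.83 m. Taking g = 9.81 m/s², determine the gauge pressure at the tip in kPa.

P ≈ 57.5 kPa

Pressure head ψ = h − z = 59.83 − 54.85 = 4.98 m.
P = ρgψ = 1178 × 9.81 × 4.98 = 57550 Pa ≈ 57.5 kPa.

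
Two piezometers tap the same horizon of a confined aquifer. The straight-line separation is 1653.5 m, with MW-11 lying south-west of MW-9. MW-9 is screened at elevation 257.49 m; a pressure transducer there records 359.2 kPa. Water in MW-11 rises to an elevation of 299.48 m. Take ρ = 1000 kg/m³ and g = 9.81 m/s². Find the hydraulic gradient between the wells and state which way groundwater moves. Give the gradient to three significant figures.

i ≈ 0.00325; groundwater flows toward the north-east

Pressure head at MW-9: ψ = P/(ρg) = 359.2×1000 / (1000 × 9.81) = 36.62 m.
Total head at MW-9: h = z + ψ = 257.49 + 36.62 = 294.11 m.
Total head at MW-11: h = 299.48 m (water level in the piezometer is the total head).
Head difference: h(MW-9) − h(MW-11) = 294.11 − 299.48 = -5.37 m.
Hydraulic gradient: i = |Δh| / L = 5.37 / 1653.5 = 0.00325.
Flow is from higher to lower head: from MW-11 toward MW-9, i.e. toward the north-east.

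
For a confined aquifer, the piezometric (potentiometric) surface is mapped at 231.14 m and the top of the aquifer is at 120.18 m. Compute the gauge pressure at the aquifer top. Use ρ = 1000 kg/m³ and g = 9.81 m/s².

Pressure head at the aquifer top: ψ = h − z = 231.14 − 120.18 = 110.96 m.
P = ρgψ = 1000 × 9.81 × 110.96 = 1088518 Pa ≈ 1090 kPa.

P ≈ 1090 kPa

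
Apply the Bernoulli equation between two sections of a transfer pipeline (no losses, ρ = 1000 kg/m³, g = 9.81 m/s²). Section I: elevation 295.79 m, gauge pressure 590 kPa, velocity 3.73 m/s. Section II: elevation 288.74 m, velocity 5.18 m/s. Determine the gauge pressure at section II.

P₂ ≈ 653 kPa

Pressure head at I: ψ₁ = P₁/(ρg) = 590×1000 / (1000 × 9.81) = 60.14 m.
Velocity heads: v₁²/2g = 3.73²/19.62 = 0.709 m; v₂²/2g = 5.18²/19.62 = 1.368 m.
Total head H = z₁ + ψ₁ + v₁²/2g = 295.79 + 60.14 + 0.709 = 356.64 m.
ψ₂ = H − z₂ − v₂²/2g = 356.64 − 288.74 − 1.368 = 66.53 m.
P₂ = ρgψ₂ = 1000 × 9.81 × 66.53 ≈ 653 kPa.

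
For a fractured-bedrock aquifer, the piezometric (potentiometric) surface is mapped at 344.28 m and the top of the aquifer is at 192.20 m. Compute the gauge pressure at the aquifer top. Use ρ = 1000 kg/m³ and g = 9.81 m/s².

Pressure head at the aquifer top: ψ = h − z = 344.28 − 192.20 = 152.08 m.
P = ρgψ = 1000 × 9.81 × 152.08 = 1491905 Pa ≈ 1490 kPa.

P ≈ 1490 kPa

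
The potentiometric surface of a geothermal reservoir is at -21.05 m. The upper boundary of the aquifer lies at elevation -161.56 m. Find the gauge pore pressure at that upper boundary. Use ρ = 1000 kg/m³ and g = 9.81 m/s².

Pressure head at the aquifer top: ψ = h − z = -21.05 − (-161.56) = 140.51 m.
P = ρgψ = 1000 × 9.81 × 140.51 = 1378403 Pa ≈ 1380 kPa.

P ≈ 1380 kPa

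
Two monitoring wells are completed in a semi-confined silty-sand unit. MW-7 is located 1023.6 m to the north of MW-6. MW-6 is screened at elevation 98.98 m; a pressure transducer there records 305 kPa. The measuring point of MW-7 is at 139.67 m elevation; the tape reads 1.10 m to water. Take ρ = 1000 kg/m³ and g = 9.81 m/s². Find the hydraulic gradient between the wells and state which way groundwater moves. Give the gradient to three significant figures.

Pressure head at MW-6: ψ = P/(ρg) = 305×1000 / (1000 × 9.81) = 31.09 m.
Total head at MW-6: h = z + ψ = 98.98 + 31.09 = 130.07 m.
Total head at MW-7: h = 139.67 − 1.10 = 138.57 m.
Head difference: h(MW-6) − h(MW-7) = 130.07 − 138.57 = -8.50 m.
Hydraulic gradient: i = |Δh| / L = 8.50 / 1023.6 = 0.00830.
Flow is from higher to lower head: from MW-7 toward MW-6, i.e. toward the south.

i ≈ 0.00830; groundwater flows toward the south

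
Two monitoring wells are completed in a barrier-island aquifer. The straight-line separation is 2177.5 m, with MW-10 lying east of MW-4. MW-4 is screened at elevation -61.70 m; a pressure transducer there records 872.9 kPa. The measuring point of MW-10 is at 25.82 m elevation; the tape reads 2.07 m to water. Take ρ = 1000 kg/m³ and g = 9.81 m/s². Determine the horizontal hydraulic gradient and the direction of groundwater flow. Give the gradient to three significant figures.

Pressure head at MW-4: ψ = P/(ρg) = 872.9×1000 / (1000 × 9.81) = 88.98 m.
Total head at MW-4: h = z + ψ = -61.70 + 88.98 = 27.28 m.
Total head at MW-10: h = 25.82 − 2.07 = 23.75 m.
Head difference: h(MW-4) − h(MW-10) = 27.28 − 23.75 = 3.53 m.
Hydraulic gradient: i = |Δh| / L = 3.53 / 2177.5 = 0.00162.
Flow is from higher to lower head: from MW-4 toward MW-10, i.e. toward the east.

i ≈ 0.00162; groundwater flows toward the east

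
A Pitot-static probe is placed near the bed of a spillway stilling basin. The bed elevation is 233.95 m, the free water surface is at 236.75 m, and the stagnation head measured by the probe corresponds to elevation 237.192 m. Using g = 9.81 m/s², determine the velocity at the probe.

Near the bed, under hydrostatic conditions, the piezometric head (z + ψ) equals the free-surface elevation, 236.75 m.
Velocity head = total − piezometric = 237.192 − 236.75 = 0.442 m.
v = √(2g·h_v) = √(2 × 9.81 × 0.442) = 2.94 m/s.

v ≈ 2.94 m/s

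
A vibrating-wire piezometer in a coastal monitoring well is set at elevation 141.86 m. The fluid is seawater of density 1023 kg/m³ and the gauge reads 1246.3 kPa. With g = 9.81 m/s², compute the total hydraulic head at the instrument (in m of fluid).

h ≈ 266.05 m

ψ = P/(ρg) = 1246.3×1000 / (1023 × 9.81) = 124.19 m.
h = z + ψ = 141.86 + 124.19 = 266.05 m.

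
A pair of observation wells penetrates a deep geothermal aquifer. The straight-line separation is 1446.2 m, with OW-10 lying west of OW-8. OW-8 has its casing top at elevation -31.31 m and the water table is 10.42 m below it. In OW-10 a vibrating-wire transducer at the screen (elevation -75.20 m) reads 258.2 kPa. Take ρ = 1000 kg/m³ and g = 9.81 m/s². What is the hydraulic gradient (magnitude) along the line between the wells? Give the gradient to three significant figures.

i ≈ 0.00494

Total head at OW-8: h = -31.31 − 10.42 = -41.73 m.
Pressure head at OW-10: ψ = P/(ρg) = 258.2×1000 / (1000 × 9.81) = 26.32 m.
Total head at OW-10: h = z + ψ = -75.20 + 26.32 = -48.88 m.
Head difference: h(OW-8) − h(OW-10) = -41.73 − (-48.88) = 7.15 m.
Hydraulic gradient: i = |Δh| / L = 7.15 / 1446.2 = 0.00494.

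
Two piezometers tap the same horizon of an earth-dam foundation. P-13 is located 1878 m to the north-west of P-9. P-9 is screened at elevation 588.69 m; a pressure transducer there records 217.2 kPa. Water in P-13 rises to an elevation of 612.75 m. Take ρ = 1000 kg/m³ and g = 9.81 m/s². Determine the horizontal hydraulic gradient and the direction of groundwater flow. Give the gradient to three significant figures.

Pressure head at P-9: ψ = P/(ρg) = 217.2×1000 / (1000 × 9.81) = 22.14 m.
Total head at P-9: h = z + ψ = 588.69 + 22.14 = 610.83 m.
Total head at P-13: h = 612.75 m (water level in the piezometer is the total head).
Head difference: h(P-9) − h(P-13) = 610.83 − 612.75 = -1.92 m.
Hydraulic gradient: i = |Δh| / L = 1.92 / 1878 = 0.00102.
Flow is from higher to lower head: from P-13 toward P-9, i.e. toward the south-east.

i ≈ 0.00102; groundwater flows toward the south-east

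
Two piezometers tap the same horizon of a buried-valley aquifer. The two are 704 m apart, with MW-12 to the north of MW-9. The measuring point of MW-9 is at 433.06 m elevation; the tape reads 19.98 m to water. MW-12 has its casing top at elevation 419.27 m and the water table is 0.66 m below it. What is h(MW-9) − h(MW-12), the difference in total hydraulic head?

Total head at MW-9: h = 433.06 − 19.98 = 413.08 m.
Total head at MW-12: h = 419.27 − 0.66 = 418.61 m.
Head difference: h(MW-9) − h(MW-12) = 413.08 − 418.61 = -5.53 m.

Δh ≈ -5.53 m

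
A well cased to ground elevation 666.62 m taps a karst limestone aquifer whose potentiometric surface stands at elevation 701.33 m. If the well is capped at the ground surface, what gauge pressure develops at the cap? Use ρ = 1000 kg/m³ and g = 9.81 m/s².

Head above the cap: Δh = 701.33 − 666.62 = 34.71 m.
P = ρgΔh = 1000 × 9.81 × 34.71 = 340505 Pa ≈ 341 kPa.

P ≈ 341 kPa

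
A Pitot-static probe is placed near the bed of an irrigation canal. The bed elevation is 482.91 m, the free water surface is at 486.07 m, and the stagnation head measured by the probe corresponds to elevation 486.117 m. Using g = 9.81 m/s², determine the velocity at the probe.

v ≈ 0.960 m/s

Near the bed, under hydrostatic conditions, the piezometric head (z + ψ) equals the free-surface elevation, 486.07 m.
Velocity head = total − piezometric = 486.117 − 486.07 = 0.047 m.
v = √(2g·h_v) = √(2 × 9.81 × 0.047) = 0.960 m/s.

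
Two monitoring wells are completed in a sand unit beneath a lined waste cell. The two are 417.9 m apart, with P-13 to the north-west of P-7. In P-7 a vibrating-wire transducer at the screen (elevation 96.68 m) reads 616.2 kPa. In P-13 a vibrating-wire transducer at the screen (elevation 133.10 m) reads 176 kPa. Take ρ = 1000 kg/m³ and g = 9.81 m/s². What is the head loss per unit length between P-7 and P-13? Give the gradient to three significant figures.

Pressure head at P-7: ψ = P/(ρg) = 616.2×1000 / (1000 × 9.81) = 62.81 m.
Total head at P-7: h = z + ψ = 96.68 + 62.81 = 159.49 m.
Pressure head at P-13: ψ = P/(ρg) = 176×1000 / (1000 × 9.81) = 17.94 m.
Total head at P-13: h = z + ψ = 133.10 + 17.94 = 151.04 m.
Head difference: h(P-7) − h(P-13) = 159.49 − 151.04 = 8.45 m.
Hydraulic gradient: i = |Δh| / L = 8.45 / 417.9 = 0.0202.

i ≈ 0.0202 m/m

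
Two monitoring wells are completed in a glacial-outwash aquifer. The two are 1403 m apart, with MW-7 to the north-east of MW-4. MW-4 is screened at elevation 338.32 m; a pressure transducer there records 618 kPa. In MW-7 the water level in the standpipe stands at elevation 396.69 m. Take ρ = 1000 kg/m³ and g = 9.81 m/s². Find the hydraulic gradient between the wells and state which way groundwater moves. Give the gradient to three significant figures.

i ≈ 0.00330; groundwater flows toward the north-east

Pressure head at MW-4: ψ = P/(ρg) = 618×1000 / (1000 × 9.81) = 63.00 m.
Total head at MW-4: h = z + ψ = 338.32 + 63.00 = 401.32 m.
Total head at MW-7: h = 396.69 m (water level in the piezometer is the total head).
Head difference: h(MW-4) − h(MW-7) = 401.32 − 396.69 = 4.63 m.
Hydraulic gradient: i = |Δh| / L = 4.63 / 1403 = 0.00330.
Flow is from higher to lower head: from MW-4 toward MW-7, i.e. toward the north-east.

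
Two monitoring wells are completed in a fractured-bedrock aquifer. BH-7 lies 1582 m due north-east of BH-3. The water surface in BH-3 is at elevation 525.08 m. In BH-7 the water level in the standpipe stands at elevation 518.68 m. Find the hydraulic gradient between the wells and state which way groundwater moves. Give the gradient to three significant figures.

i ≈ 0.00405; groundwater flows toward the north-east

Total head at BH-3: h = 525.08 m (water level in the piezometer is the total head).
Total head at BH-7: h = 518.68 m (water level in the piezometer is the total head).
Head difference: h(BH-3) − h(BH-7) = 525.08 − 518.68 = 6.40 m.
Hydraulic gradient: i = |Δh| / L = 6.40 / 1582 = 0.00405.
Flow is from higher to lower head: from BH-3 toward BH-7, i.e. toward the north-east.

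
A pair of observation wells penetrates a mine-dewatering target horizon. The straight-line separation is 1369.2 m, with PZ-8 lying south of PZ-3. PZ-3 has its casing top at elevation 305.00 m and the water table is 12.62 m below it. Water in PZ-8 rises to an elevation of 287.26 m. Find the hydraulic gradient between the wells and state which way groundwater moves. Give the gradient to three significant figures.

Total head at PZ-3: h = 305.00 − 12.62 = 292.38 m.
Total head at PZ-8: h = 287.26 m (water level in the piezometer is the total head).
Head difference: h(PZ-3) − h(PZ-8) = 292.38 − 287.26 = 5.12 m.
Hydraulic gradient: i = |Δh| / L = 5.12 / 1369.2 = 0.00374.
Flow is from higher to lower head: from PZ-3 toward PZ-8, i.e. toward the south.

i ≈ 0.00374; groundwater flows toward the south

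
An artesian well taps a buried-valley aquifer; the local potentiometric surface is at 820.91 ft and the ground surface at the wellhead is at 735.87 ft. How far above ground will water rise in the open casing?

Water rises to the potentiometric surface, so the rise above ground = 820.91 − 735.87 = 85.04 ft.

≈ 85.04 ft above ground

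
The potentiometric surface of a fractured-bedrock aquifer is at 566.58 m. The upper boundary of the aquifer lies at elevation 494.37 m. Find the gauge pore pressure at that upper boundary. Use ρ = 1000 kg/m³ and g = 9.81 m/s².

Pressure head at the aquifer top: ψ = h − z = 566.58 − 494.37 = 72.21 m.
P = ρgψ = 1000 × 9.81 × 72.21 = 708380 Pa ≈ 708 kPa.

P ≈ 708 kPa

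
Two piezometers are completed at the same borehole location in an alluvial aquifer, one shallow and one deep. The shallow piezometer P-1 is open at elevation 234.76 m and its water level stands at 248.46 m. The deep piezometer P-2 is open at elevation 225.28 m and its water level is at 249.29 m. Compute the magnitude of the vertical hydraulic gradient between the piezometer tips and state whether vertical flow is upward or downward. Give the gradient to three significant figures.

|i_v| ≈ 0.0876; vertical flow is upward

Total head at P-1: h = 248.46 m (water level in the standpipe).
Total head at P-2: h = 249.29 m.
Δh = h(P-1) − h(P-2) = 248.46 − 249.29 = -0.83 m.
Vertical separation Δz = 234.76 − 225.28 = 9.48 m.
|i_v| = |Δh| / Δz = 0.83 / 9.48 = 0.0876.
Head is higher in the deep piezometer, so vertical flow is upward (discharge condition).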